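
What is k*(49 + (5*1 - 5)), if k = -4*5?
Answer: -980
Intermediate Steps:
k = -20
k*(49 + (5*1 - 5)) = -20*(49 + (5*1 - 5)) = -20*(49 + (5 - 5)) = -20*(49 + 0) = -20*49 = -980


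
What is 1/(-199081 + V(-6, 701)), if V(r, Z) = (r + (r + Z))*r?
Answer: -1/203215 ≈ -4.9209e-6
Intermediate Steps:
V(r, Z) = r*(Z + 2*r) (V(r, Z) = (r + (Z + r))*r = (Z + 2*r)*r = r*(Z + 2*r))
1/(-199081 + V(-6, 701)) = 1/(-199081 - 6*(701 + 2*(-6))) = 1/(-199081 - 6*(701 - 12)) = 1/(-199081 - 6*689) = 1/(-199081 - 4134) = 1/(-203215) = -1/203215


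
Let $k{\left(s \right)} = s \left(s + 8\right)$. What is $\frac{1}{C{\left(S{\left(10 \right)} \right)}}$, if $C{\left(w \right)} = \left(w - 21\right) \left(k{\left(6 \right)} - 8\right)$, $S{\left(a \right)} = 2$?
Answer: $- \frac{1}{1444} \approx -0.00069252$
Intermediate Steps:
$k{\left(s \right)} = s \left(8 + s\right)$
$C{\left(w \right)} = -1596 + 76 w$ ($C{\left(w \right)} = \left(w - 21\right) \left(6 \left(8 + 6\right) - 8\right) = \left(-21 + w\right) \left(6 \cdot 14 - 8\right) = \left(-21 + w\right) \left(84 - 8\right) = \left(-21 + w\right) 76 = -1596 + 76 w$)
$\frac{1}{C{\left(S{\left(10 \right)} \right)}} = \frac{1}{-1596 + 76 \cdot 2} = \frac{1}{-1596 + 152} = \frac{1}{-1444} = - \frac{1}{1444}$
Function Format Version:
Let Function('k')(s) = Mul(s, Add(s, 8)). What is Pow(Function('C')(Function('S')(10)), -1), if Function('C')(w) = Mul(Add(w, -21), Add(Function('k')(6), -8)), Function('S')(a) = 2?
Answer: Rational(-1, 1444) ≈ -0.00069252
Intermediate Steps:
Function('k')(s) = Mul(s, Add(8, s))
Function('C')(w) = Add(-1596, Mul(76, w)) (Function('C')(w) = Mul(Add(w, -21), Add(Mul(6, Add(8, 6)), -8)) = Mul(Add(-21, w), Add(Mul(6, 14), -8)) = Mul(Add(-21, w), Add(84, -8)) = Mul(Add(-21, w), 76) = Add(-1596, Mul(76, w)))
Pow(Function('C')(Function('S')(10)), -1) = Pow(Add(-1596, Mul(76, 2)), -1) = Pow(Add(-1596, 152), -1) = Pow(-1444, -1) = Rational(-1, 1444)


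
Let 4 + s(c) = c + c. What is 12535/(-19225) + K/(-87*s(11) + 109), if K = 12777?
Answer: -52780264/5602165 ≈ -9.4214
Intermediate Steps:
s(c) = -4 + 2*c (s(c) = -4 + (c + c) = -4 + 2*c)
12535/(-19225) + K/(-87*s(11) + 109) = 12535/(-19225) + 12777/(-87*(-4 + 2*11) + 109) = 12535*(-1/19225) + 12777/(-87*(-4 + 22) + 109) = -2507/3845 + 12777/(-87*18 + 109) = -2507/3845 + 12777/(-1566 + 109) = -2507/3845 + 12777/(-1457) = -2507/3845 + 12777*(-1/1457) = -2507/3845 - 12777/1457 = -52780264/5602165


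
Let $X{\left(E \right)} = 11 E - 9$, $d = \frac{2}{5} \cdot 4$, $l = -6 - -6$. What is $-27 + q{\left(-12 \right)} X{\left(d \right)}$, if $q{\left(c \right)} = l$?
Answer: $-27$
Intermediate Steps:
$l = 0$ ($l = -6 + 6 = 0$)
$q{\left(c \right)} = 0$
$d = \frac{8}{5}$ ($d = 2 \cdot \frac{1}{5} \cdot 4 = \frac{2}{5} \cdot 4 = \frac{8}{5} \approx 1.6$)
$X{\left(E \right)} = -9 + 11 E$
$-27 + q{\left(-12 \right)} X{\left(d \right)} = -27 + 0 \left(-9 + 11 \cdot \frac{8}{5}\right) = -27 + 0 \left(-9 + \frac{88}{5}\right) = -27 + 0 \cdot \frac{43}{5} = -27 + 0 = -27$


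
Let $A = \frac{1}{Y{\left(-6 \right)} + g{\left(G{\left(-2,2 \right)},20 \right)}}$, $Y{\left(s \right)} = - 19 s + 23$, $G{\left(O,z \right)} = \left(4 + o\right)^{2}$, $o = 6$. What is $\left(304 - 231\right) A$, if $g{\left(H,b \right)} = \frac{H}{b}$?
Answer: $\frac{73}{142} \approx 0.51408$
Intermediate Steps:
$G{\left(O,z \right)} = 100$ ($G{\left(O,z \right)} = \left(4 + 6\right)^{2} = 10^{2} = 100$)
$Y{\left(s \right)} = 23 - 19 s$
$A = \frac{1}{142}$ ($A = \frac{1}{\left(23 - -114\right) + \frac{100}{20}} = \frac{1}{\left(23 + 114\right) + 100 \cdot \frac{1}{20}} = \frac{1}{137 + 5} = \frac{1}{142} \approx 0.0070423$)
$\left(304 - 231\right) A = \left(304 - 231\right) \frac{1}{142} = 73 \cdot \frac{1}{142} = \frac{73}{142}$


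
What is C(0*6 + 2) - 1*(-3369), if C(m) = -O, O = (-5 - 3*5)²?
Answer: 2969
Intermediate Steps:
O = 400 (O = (-5 - 15)² = (-20)² = 400)
C(m) = -400 (C(m) = -1*400 = -400)
C(0*6 + 2) - 1*(-3369) = -400 - 1*(-3369) = -400 + 3369 = 2969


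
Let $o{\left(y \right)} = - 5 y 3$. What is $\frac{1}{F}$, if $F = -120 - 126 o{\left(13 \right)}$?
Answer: $\frac{1}{24450} \approx 4.09 \cdot 10^{-5}$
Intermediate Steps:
$o{\left(y \right)} = - 15 y$
$F = 24450$ ($F = -120 - 126 \left(\left(-15\right) 13\right) = -120 - -24570 = -120 + 24570 = 24450$)
$\frac{1}{F} = \frac{1}{24450}$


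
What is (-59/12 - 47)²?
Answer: 388129/144 ≈ 2695.3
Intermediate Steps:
(-59/12 - 47)² = (-623/12)² = 388129/144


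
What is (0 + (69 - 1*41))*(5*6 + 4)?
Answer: 952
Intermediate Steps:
(0 + (69 - 1*41))*(5*6 + 4) = (0 + (69 - 41))*(30 + 4) = (0 + 28)*34 = 28*34 = 952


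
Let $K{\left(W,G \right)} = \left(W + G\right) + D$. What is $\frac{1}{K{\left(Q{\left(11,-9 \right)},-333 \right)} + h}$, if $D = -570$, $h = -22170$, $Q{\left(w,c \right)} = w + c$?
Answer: $- \frac{1}{23071} \approx -4.3344 \cdot 10^{-5}$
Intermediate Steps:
$Q{\left(w,c \right)} = c + w$
$K{\left(W,G \right)} = -570 + G + W$ ($K{\left(W,G \right)} = \left(W + G\right) - 570 = \left(G + W\right) - 570 = -570 + G + W$)
$\frac{1}{K{\left(Q{\left(11,-9 \right)},-333 \right)} + h} = \frac{1}{\left(-570 - 333 + \left(-9 + 11\right)\right) - 22170} = \frac{1}{\left(-570 - 333 + 2\right) - 22170} = \frac{1}{-901 - 22170} = \frac{1}{-23071} = - \frac{1}{23071}$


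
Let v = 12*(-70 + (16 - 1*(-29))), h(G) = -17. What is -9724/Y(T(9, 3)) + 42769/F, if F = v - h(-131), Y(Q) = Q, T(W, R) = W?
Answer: -3136813/2547 ≈ -1231.6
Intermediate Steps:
v = -300 (v = 12*(-70 + (16 + 29)) = 12*(-70 + 45) = 12*(-25) = -300)
F = -283 (F = -300 - 1*(-17) = -300 + 17 = -283)
-9724/Y(T(9, 3)) + 42769/F = -9724/9 + 42769/(-283) = -9724*⅑ + 42769*(-1/283) = -9724/9 - 42769/283 = -3136813/2547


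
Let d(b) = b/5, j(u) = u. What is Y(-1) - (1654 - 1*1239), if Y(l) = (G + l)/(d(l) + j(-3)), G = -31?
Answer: -405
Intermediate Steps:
d(b) = b/5 (d(b) = b*(1/5) = b/5)
Y(l) = (-31 + l)/(-3 + l/5) (Y(l) = (-31 + l)/(l/5 - 3) = (-31 + l)/(-3 + l/5))
Y(-1) - (1654 - 1*1239) = 5*(-31 - 1)/(-15 - 1) - (1654 - 1*1239) = 5*(-32)/(-16) - (1654 - 1239) = 5*(-1/16)*(-32) - 1*415 = 10 - 415 = -405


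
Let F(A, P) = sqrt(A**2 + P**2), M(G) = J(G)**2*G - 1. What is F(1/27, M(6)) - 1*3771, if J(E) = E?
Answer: -3771 + sqrt(33698026)/27 ≈ -3556.0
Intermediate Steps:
M(G) = -1 + G**3 (M(G) = G**2*G - 1 = G**3 - 1 = -1 + G**3)
F(1/27, M(6)) - 1*3771 = sqrt((1/27)**2 + (-1 + 6**3)**2) - 1*3771 = sqrt((1/27)**2 + (-1 + 216)**2) - 3771 = sqrt(1/729 + 215**2) - 3771 = sqrt(1/729 + 46225) - 3771 = sqrt(33698026/729) - 3771 = sqrt(33698026)/27 - 3771 = -3771 + sqrt(33698026)/27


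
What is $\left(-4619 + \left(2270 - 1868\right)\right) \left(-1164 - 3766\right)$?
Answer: $20789810$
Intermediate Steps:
$\left(-4619 + \left(2270 - 1868\right)\right) \left(-1164 - 3766\right) = \left(-4619 + 402\right) \left(-4930\right) = \left(-4217\right) \left(-4930\right) = 20789810$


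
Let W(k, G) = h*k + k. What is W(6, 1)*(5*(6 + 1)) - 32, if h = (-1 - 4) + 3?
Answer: -242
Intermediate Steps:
h = -2 (h = -5 + 3 = -2)
W(k, G) = -k (W(k, G) = -2*k + k = -k)
W(6, 1)*(5*(6 + 1)) - 32 = (-1*6)*(5*(6 + 1)) - 32 = -30*7 - 32 = -6*35 - 32 = -210 - 32 = -242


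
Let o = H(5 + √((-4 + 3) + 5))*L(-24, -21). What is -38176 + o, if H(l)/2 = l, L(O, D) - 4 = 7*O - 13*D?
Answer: -36650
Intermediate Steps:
L(O, D) = 4 - 13*D + 7*O (L(O, D) = 4 + (7*O - 13*D) = 4 + (-13*D + 7*O) = 4 - 13*D + 7*O)
H(l) = 2*l
o = 1526 (o = (2*(5 + √((-4 + 3) + 5)))*(4 - 13*(-21) + 7*(-24)) = (2*(5 + √(-1 + 5)))*(4 + 273 - 168) = (2*(5 + √4))*109 = (2*(5 + 2))*109 = (2*7)*109 = 14*109 = 1526)
-38176 + o = -38176 + 1526 = -36650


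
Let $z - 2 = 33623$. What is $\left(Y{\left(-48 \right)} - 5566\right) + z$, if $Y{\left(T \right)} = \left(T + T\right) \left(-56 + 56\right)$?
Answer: $28059$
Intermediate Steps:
$z = 33625$ ($z = 2 + 33623 = 33625$)
$Y{\left(T \right)} = 0$ ($Y{\left(T \right)} = 2 T 0 = 0$)
$\left(Y{\left(-48 \right)} - 5566\right) + z = \left(0 - 5566\right) + 33625 = -5566 + 33625 = 28059$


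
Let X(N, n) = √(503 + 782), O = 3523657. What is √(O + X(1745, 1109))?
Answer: √(3523657 + √1285) ≈ 1877.2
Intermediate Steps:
X(N, n) = √1285
√(O + X(1745, 1109)) = √(3523657 + √1285)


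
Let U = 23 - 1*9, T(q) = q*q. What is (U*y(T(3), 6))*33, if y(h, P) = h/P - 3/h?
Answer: 539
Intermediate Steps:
T(q) = q**2
U = 14 (U = 23 - 9 = 14)
y(h, P) = -3/h + h/P
(U*y(T(3), 6))*33 = (14*(-3/(3**2) + 3**2/6))*33 = (14*(-3/9 + 9*(1/6)))*33 = (14*(-3*1/9 + 3/2))*33 = (14*(-1/3 + 3/2))*33 = (14*(7/6))*33 = (49/3)*33 = 539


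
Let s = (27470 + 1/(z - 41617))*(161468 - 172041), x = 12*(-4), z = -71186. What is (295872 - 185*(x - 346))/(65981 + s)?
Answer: -20798729943/16377547711807 ≈ -0.0012700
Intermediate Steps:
x = -48
s = -32762538278357/112803 (s = (27470 + 1/(-71186 - 41617))*(161468 - 172041) = (27470 + 1/(-112803))*(-10573) = (27470 - 1/112803)*(-10573) = (3098698409/112803)*(-10573) = -32762538278357/112803 ≈ -2.9044e+8)
(295872 - 185*(x - 346))/(65981 + s) = (295872 - 185*(-48 - 346))/(65981 - 32762538278357/112803) = (295872 - 185*(-394))/(-32755095423614/112803) = (295872 + 72890)*(-112803/32755095423614) = 368762*(-112803/32755095423614) = -20798729943/16377547711807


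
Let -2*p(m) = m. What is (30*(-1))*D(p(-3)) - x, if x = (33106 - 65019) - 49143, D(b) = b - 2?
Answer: 81071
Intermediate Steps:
p(m) = -m/2
D(b) = -2 + b
x = -81056 (x = -31913 - 49143 = -81056)
(30*(-1))*D(p(-3)) - x = (30*(-1))*(-2 - ½*(-3)) - 1*(-81056) = -30*(-2 + 3/2) + 81056 = -30*(-½) + 81056 = 15 + 81056 = 81071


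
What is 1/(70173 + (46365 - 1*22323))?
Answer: 1/94215 ≈ 1.0614e-5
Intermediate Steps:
1/(70173 + (46365 - 1*22323)) = 1/(70173 + (46365 - 22323)) = 1/(70173 + 24042) = 1/94215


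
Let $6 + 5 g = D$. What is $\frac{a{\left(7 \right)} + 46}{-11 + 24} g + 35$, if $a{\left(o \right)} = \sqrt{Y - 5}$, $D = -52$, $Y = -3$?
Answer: $- \frac{393}{65} - \frac{116 i \sqrt{2}}{65} \approx -6.0462 - 2.5238 i$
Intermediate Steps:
$g = - \frac{58}{5}$ ($g = - \frac{6}{5} + \frac{1}{5} \left(-52\right) = - \frac{6}{5} - \frac{52}{5} = - \frac{58}{5} \approx -11.6$)
$a{\left(o \right)} = 2 i \sqrt{2}$ ($a{\left(o \right)} = \sqrt{-3 - 5} = \sqrt{-8} = 2 i \sqrt{2}$)
$\frac{a{\left(7 \right)} + 46}{-11 + 24} g + 35 = \frac{2 i \sqrt{2} + 46}{-11 + 24} \left(- \frac{58}{5}\right) + 35 = \frac{46 + 2 i \sqrt{2}}{13} \left(- \frac{58}{5}\right) + 35 = \left(46 + 2 i \sqrt{2}\right) \frac{1}{13} \left(- \frac{58}{5}\right) + 35 = \left(\frac{46}{13} + \frac{2 i \sqrt{2}}{13}\right) \left(- \frac{58}{5}\right) + 35 = \left(- \frac{2668}{65} - \frac{116 i \sqrt{2}}{65}\right) + 35 = - \frac{393}{65} - \frac{116 i \sqrt{2}}{65}$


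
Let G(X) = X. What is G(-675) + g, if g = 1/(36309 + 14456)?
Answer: -34266374/50765 ≈ -675.00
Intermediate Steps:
g = 1/50765 ≈ 1.9699e-5
G(-675) + g = -675 + 1/50765 = -34266374/50765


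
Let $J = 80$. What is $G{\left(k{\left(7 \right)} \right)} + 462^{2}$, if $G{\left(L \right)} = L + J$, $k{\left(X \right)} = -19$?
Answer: $213505$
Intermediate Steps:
$G{\left(L \right)} = 80 + L$ ($G{\left(L \right)} = L + 80 = 80 + L$)
$G{\left(k{\left(7 \right)} \right)} + 462^{2} = \left(80 - 19\right) + 462^{2} = 61 + 213444 = 213505$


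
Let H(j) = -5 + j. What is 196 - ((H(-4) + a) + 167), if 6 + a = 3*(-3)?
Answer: 53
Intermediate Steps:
a = -15 (a = -6 + 3*(-3) = -6 - 9 = -15)
196 - ((H(-4) + a) + 167) = 196 - (((-5 - 4) - 15) + 167) = 196 - ((-9 - 15) + 167) = 196 - (-24 + 167) = 196 - 1*143 = 196 - 143 = 53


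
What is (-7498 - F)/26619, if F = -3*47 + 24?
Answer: -7381/26619 ≈ -0.27728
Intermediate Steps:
F = -117 (F = -141 + 24 = -117)
(-7498 - F)/26619 = (-7498 - 1*(-117))/26619 = (-7498 + 117)*(1/26619) = -7381*1/26619 = -7381/26619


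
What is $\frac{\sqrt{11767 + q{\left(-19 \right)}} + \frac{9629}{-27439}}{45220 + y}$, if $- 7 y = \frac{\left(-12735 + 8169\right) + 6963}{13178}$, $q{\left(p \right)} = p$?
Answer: $- \frac{888236734}{114457994317397} + \frac{184492 \sqrt{2937}}{4171361723} \approx 0.0023891$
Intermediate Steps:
$y = - \frac{2397}{92246}$ ($y = - \frac{\left(\left(-12735 + 8169\right) + 6963\right) \frac{1}{13178}}{7} = - \frac{\left(-4566 + 6963\right) \frac{1}{13178}}{7} = - \frac{2397 \cdot \frac{1}{13178}}{7} = \left(- \frac{1}{7}\right) \frac{2397}{13178} = - \frac{2397}{92246} \approx -0.025985$)
$\frac{\sqrt{11767 + q{\left(-19 \right)}} + \frac{9629}{-27439}}{45220 + y} = \frac{\sqrt{11767 - 19} + \frac{9629}{-27439}}{45220 - \frac{2397}{92246}} = \frac{\sqrt{11748} + 9629 \left(- \frac{1}{27439}\right)}{\frac{4171361723}{92246}} = \left(2 \sqrt{2937} - \frac{9629}{27439}\right) \frac{92246}{4171361723} = \left(- \frac{9629}{27439} + 2 \sqrt{2937}\right) \frac{92246}{4171361723} = - \frac{888236734}{114457994317397} + \frac{184492 \sqrt{2937}}{4171361723}$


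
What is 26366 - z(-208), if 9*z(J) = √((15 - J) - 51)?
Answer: 26366 - 2*√43/9 ≈ 26365.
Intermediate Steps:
z(J) = √(-36 - J)/9 (z(J) = √((15 - J) - 51)/9 = √(-36 - J)/9)
26366 - z(-208) = 26366 - √(-36 - 1*(-208))/9 = 26366 - √(-36 + 208)/9 = 26366 - √172/9 = 26366 - 2*√43/9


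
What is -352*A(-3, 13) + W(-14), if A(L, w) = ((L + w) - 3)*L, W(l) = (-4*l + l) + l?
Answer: 7420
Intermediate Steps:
W(l) = -2*l (W(l) = -3*l + l = -2*l)
A(L, w) = L*(-3 + L + w) (A(L, w) = (-3 + L + w)*L = L*(-3 + L + w))
-352*A(-3, 13) + W(-14) = -(-1056)*(-3 - 3 + 13) - 2*(-14) = -(-1056)*7 + 28 = -352*(-21) + 28 = 7392 + 28 = 7420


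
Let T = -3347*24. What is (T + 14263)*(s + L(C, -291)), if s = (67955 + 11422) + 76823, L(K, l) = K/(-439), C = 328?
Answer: -4530174297680/439 ≈ -1.0319e+10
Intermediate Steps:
L(K, l) = -K/439 (L(K, l) = K*(-1/439) = -K/439)
s = 156200 (s = 79377 + 76823 = 156200)
T = -80328
(T + 14263)*(s + L(C, -291)) = (-80328 + 14263)*(156200 - 1/439*328) = -66065*(156200 - 328/439) = -66065*68571472/439 = -4530174297680/439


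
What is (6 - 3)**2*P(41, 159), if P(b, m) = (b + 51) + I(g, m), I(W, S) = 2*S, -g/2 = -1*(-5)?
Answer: 3690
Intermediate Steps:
g = -10 (g = -(-2)*(-5) = -2*5 = -10)
P(b, m) = 51 + b + 2*m (P(b, m) = (b + 51) + 2*m = (51 + b) + 2*m = 51 + b + 2*m)
(6 - 3)**2*P(41, 159) = (6 - 3)**2*(51 + 41 + 2*159) = 3**2*(51 + 41 + 318) = 9*410 = 3690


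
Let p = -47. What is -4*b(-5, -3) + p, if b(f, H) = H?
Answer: -35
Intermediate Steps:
-4*b(-5, -3) + p = -4*(-3) - 47 = 12 - 47 = -35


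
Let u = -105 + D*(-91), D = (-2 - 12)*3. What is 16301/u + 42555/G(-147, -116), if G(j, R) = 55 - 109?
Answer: -5825803/7434 ≈ -783.67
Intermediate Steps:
D = -42 (D = -14*3 = -42)
u = 3717 (u = -105 - 42*(-91) = -105 + 3822 = 3717)
G(j, R) = -54
16301/u + 42555/G(-147, -116) = 16301/3717 + 42555/(-54) = 16301*(1/3717) + 42555*(-1/54) = 16301/3717 - 14185/18 = -5825803/7434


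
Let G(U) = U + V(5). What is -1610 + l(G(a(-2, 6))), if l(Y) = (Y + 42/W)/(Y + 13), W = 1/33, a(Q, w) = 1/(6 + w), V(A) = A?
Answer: -332677/217 ≈ -1533.1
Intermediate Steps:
W = 1/33 ≈ 0.030303
G(U) = 5 + U (G(U) = U + 5 = 5 + U)
l(Y) = (1386 + Y)/(13 + Y) (l(Y) = (Y + 42/(1/33))/(Y + 13) = (Y + 42*33)/(13 + Y) = (Y + 1386)/(13 + Y) = (1386 + Y)/(13 + Y))
-1610 + l(G(a(-2, 6))) = -1610 + (1386 + (5 + 1/(6 + 6)))/(13 + (5 + 1/(6 + 6))) = -1610 + (1386 + (5 + 1/12))/(13 + (5 + 1/12)) = -1610 + (1386 + 61/12)/(13 + 61/12) = -1610 + (16693/12)/(217/12) = -1610 + (12/217)*(16693/12) = -1610 + 16693/217 = -332677/217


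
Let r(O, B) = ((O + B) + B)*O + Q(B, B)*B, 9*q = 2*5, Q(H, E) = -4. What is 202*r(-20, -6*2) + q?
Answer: 1687114/9 ≈ 1.8746e+5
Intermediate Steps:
q = 10/9 (q = (2*5)/9 = (⅑)*10 = 10/9 ≈ 1.1111)
r(O, B) = -4*B + O*(O + 2*B) (r(O, B) = ((O + B) + B)*O - 4*B = ((B + O) + B)*O - 4*B = (O + 2*B)*O - 4*B = O*(O + 2*B) - 4*B = -4*B + O*(O + 2*B))
202*r(-20, -6*2) + q = 202*((-20)² - (-24)*2 + 2*(-6*2)*(-20)) + 10/9 = 202*(400 - 4*(-12) + 2*(-12)*(-20)) + 10/9 = 202*(400 + 48 + 480) + 10/9 = 202*928 + 10/9 = 187456 + 10/9 = 1687114/9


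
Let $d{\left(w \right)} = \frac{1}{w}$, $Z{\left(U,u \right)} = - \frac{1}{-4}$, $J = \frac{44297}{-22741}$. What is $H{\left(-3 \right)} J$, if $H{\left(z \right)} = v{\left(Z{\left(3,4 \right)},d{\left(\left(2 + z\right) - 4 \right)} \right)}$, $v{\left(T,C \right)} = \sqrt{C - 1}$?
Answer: $- \frac{44297 i \sqrt{30}}{113705} \approx - 2.1338 i$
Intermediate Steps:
$J = - \frac{44297}{22741}$ ($J = 44297 \left(- \frac{1}{22741}\right) = - \frac{44297}{22741} \approx -1.9479$)
$Z{\left(U,u \right)} = \frac{1}{4}$ ($Z{\left(U,u \right)} = \left(-1\right) \left(- \frac{1}{4}\right) = \frac{1}{4}$)
$v{\left(T,C \right)} = \sqrt{-1 + C}$
$H{\left(z \right)} = \sqrt{-1 + \frac{1}{-2 + z}}$ ($H{\left(z \right)} = \sqrt{-1 + \frac{1}{\left(2 + z\right) - 4}} = \sqrt{-1 + \frac{1}{-2 + z}}$)
$H{\left(-3 \right)} J = \sqrt{\frac{3 - -3}{-2 - 3}} \left(- \frac{44297}{22741}\right) = \sqrt{\frac{3 + 3}{-5}} \left(- \frac{44297}{22741}\right) = \sqrt{\left(- \frac{1}{5}\right) 6} \left(- \frac{44297}{22741}\right) = \sqrt{- \frac{6}{5}} \left(- \frac{44297}{22741}\right) = \frac{i \sqrt{30}}{5} \left(- \frac{44297}{22741}\right) = - \frac{44297 i \sqrt{30}}{113705}$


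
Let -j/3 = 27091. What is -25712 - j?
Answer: 55561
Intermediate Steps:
j = -81273 (j = -3*27091 = -81273)
-25712 - j = -25712 - 1*(-81273) = -25712 + 81273 = 55561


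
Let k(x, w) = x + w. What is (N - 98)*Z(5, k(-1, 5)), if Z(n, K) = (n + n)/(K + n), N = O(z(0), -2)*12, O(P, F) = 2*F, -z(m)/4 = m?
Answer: -1460/9 ≈ -162.22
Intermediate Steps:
z(m) = -4*m
N = -48 (N = (2*(-2))*12 = -4*12 = -48)
k(x, w) = w + x
Z(n, K) = 2*n/(K + n) (Z(n, K) = (2*n)/(K + n) = 2*n/(K + n))
(N - 98)*Z(5, k(-1, 5)) = (-48 - 98)*(2*5/((5 - 1) + 5)) = -292*5/(4 + 5) = -292*5/9 = -146*10/9 = -1460/9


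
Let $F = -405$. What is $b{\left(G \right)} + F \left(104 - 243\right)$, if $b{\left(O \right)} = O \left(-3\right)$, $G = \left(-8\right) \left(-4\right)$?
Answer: $56199$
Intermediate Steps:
$G = 32$
$b{\left(O \right)} = - 3 O$
$b{\left(G \right)} + F \left(104 - 243\right) = \left(-3\right) 32 - 405 \left(104 - 243\right) = -96 - -56295 = -96 + 56295 = 56199$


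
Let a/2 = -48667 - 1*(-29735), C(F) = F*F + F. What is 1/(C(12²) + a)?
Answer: -1/16984 ≈ -5.8879e-5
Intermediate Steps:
C(F) = F + F² (C(F) = F² + F = F + F²)
a = -37864 (a = 2*(-48667 - 1*(-29735)) = 2*(-48667 + 29735) = 2*(-18932) = -37864)
1/(C(12²) + a) = 1/(12²*(1 + 12²) - 37864) = 1/(144*(1 + 144) - 37864) = 1/(144*145 - 37864) = 1/(20880 - 37864) = 1/(-16984) = -1/16984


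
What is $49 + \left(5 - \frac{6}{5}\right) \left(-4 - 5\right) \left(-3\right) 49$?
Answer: $\frac{25382}{5} \approx 5076.4$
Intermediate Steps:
$49 + \left(5 - \frac{6}{5}\right) \left(-4 - 5\right) \left(-3\right) 49 = 49 + \left(5 - 6 \cdot \frac{1}{5}\right) \left(-4 - 5\right) \left(-3\right) 49 = 49 + \left(5 - \frac{6}{5}\right) \left(-9\right) \left(-3\right) 49 = 49 + \frac{19}{5} \left(-9\right) \left(-3\right) 49 = 49 + \left(- \frac{171}{5}\right) \left(-3\right) 49 = 49 + \frac{513}{5} \cdot 49 = 49 + \frac{25137}{5} = \frac{25382}{5}$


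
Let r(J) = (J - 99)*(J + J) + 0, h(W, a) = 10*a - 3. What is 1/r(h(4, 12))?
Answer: 1/4212 ≈ 0.00023742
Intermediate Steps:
h(W, a) = -3 + 10*a
r(J) = 2*J*(-99 + J) (r(J) = (-99 + J)*(2*J) + 0 = 2*J*(-99 + J) + 0 = 2*J*(-99 + J))
1/r(h(4, 12)) = 1/(2*(-3 + 10*12)*(-99 + (-3 + 10*12))) = 1/(2*(-3 + 120)*(-99 + (-3 + 120))) = 1/(2*117*(-99 + 117)) = 1/(2*117*18) = 1/4212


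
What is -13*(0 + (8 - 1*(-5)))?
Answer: -169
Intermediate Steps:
-13*(0 + (8 - 1*(-5))) = -13*(0 + (8 + 5)) = -13*(0 + 13) = -13*13 = -169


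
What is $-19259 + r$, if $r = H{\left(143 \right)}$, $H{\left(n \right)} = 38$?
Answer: $-19221$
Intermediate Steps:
$r = 38$
$-19259 + r = -19259 + 38 = -19221$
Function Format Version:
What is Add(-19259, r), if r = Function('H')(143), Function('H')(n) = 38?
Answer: -19221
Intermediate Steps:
r = 38
Add(-19259, r) = Add(-19259, 38) = -19221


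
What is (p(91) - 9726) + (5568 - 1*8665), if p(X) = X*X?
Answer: -4542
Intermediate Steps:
p(X) = X²
(p(91) - 9726) + (5568 - 1*8665) = (91² - 9726) + (5568 - 1*8665) = (8281 - 9726) + (5568 - 8665) = -1445 - 3097 = -4542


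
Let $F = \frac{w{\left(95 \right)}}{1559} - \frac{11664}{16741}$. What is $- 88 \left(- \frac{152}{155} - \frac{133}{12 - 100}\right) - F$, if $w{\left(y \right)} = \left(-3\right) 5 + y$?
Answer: $- \frac{186321287461}{4045378945} \approx -46.058$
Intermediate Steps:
$w{\left(y \right)} = -15 + y$
$F = - \frac{16844896}{26099219}$ ($F = \frac{-15 + 95}{1559} - \frac{11664}{16741} = 80 \cdot \frac{1}{1559} - \frac{11664}{16741} = \frac{80}{1559} - \frac{11664}{16741} = - \frac{16844896}{26099219} \approx -0.64542$)
$- 88 \left(- \frac{152}{155} - \frac{133}{12 - 100}\right) - F = - 88 \left(- \frac{152}{155} - \frac{133}{12 - 100}\right) - - \frac{16844896}{26099219} = - 88 \left(\left(-152\right) \frac{1}{155} - \frac{133}{12 - 100}\right) + \frac{16844896}{26099219} = - 88 \left(- \frac{152}{155} - \frac{133}{-88}\right) + \frac{16844896}{26099219} = - 88 \left(- \frac{152}{155} - - \frac{133}{88}\right) + \frac{16844896}{26099219} = - 88 \left(- \frac{152}{155} + \frac{133}{88}\right) + \frac{16844896}{26099219} = \left(-88\right) \frac{7239}{13640} + \frac{16844896}{26099219} = - \frac{7239}{155} + \frac{16844896}{26099219} = - \frac{186321287461}{4045378945}$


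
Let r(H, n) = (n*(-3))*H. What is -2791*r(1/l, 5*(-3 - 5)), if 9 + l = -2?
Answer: 334920/11 ≈ 30447.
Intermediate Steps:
l = -11 (l = -9 - 2 = -11)
r(H, n) = -3*H*n (r(H, n) = (-3*n)*H = -3*H*n)
-2791*r(1/l, 5*(-3 - 5)) = -(-8373)*5*(-3 - 5)/(-11) = -(-8373)*(-1)*5*(-8)/11 = -(-8373)*(-1)*(-40)/11 = -2791*(-120/11) = 334920/11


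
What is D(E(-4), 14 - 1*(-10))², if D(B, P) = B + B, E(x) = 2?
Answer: 16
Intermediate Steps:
D(B, P) = 2*B
D(E(-4), 14 - 1*(-10))² = (2*2)² = 4² = 16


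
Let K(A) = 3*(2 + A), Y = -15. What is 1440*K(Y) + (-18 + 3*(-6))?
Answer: -56196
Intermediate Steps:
K(A) = 6 + 3*A
1440*K(Y) + (-18 + 3*(-6)) = 1440*(6 + 3*(-15)) + (-18 + 3*(-6)) = 1440*(6 - 45) + (-18 - 18) = 1440*(-39) - 36 = -56160 - 36 = -56196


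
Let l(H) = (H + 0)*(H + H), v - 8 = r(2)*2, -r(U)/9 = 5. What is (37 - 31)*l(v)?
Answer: 80688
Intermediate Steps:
r(U) = -45 (r(U) = -9*5 = -45)
v = -82 (v = 8 - 45*2 = 8 - 90 = -82)
l(H) = 2*H**2 (l(H) = H*(2*H) = 2*H**2)
(37 - 31)*l(v) = (37 - 31)*(2*(-82)**2) = 6*(2*6724) = 6*13448 = 80688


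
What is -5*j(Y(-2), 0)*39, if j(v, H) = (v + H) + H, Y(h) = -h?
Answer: -390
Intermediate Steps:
j(v, H) = v + 2*H (j(v, H) = (H + v) + H = v + 2*H)
-5*j(Y(-2), 0)*39 = -5*(-1*(-2) + 2*0)*39 = -5*(2 + 0)*39 = -5*2*39 = -10*39 = -390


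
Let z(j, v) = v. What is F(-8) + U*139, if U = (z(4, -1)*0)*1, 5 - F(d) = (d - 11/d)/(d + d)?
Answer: 587/128 ≈ 4.5859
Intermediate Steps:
F(d) = 5 - (d - 11/d)/(2*d) (F(d) = 5 - (d - 11/d)/(d + d) = 5 - (d - 11/d)/(2*d))
U = 0 (U = -1*0*1 = 0*1 = 0)
F(-8) + U*139 = (9/2 + (11/2)/(-8)²) + 0*139 = (9/2 + (11/2)*(1/64)) + 0 = (9/2 + 11/128) + 0 = 587/128 + 0 = 587/128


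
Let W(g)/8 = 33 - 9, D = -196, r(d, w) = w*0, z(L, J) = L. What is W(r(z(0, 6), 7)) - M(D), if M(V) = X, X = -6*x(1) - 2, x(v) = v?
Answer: 200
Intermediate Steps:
r(d, w) = 0
W(g) = 192 (W(g) = 8*(33 - 9) = 8*24 = 192)
X = -8 (X = -6*1 - 2 = -6 - 2 = -8)
M(V) = -8
W(r(z(0, 6), 7)) - M(D) = 192 - 1*(-8) = 192 + 8 = 200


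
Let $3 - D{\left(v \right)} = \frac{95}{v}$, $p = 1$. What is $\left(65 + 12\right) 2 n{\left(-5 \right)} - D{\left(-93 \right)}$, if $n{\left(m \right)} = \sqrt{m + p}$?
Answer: $- \frac{374}{93} + 308 i \approx -4.0215 + 308.0 i$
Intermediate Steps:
$n{\left(m \right)} = \sqrt{1 + m}$ ($n{\left(m \right)} = \sqrt{m + 1} = \sqrt{1 + m}$)
$D{\left(v \right)} = 3 - \frac{95}{v}$
$\left(65 + 12\right) 2 n{\left(-5 \right)} - D{\left(-93 \right)} = \left(65 + 12\right) 2 \sqrt{1 - 5} - \left(3 - \frac{95}{-93}\right) = 77 \cdot 2 \sqrt{-4} - \left(3 - - \frac{95}{93}\right) = 77 \cdot 2 \cdot 2 i - \left(3 + \frac{95}{93}\right) = 77 \cdot 4 i - \frac{374}{93} = 308 i - \frac{374}{93} = - \frac{374}{93} + 308 i$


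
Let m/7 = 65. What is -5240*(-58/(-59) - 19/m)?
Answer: -26481912/5369 ≈ -4932.4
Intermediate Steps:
m = 455 (m = 7*65 = 455)
-5240*(-58/(-59) - 19/m) = -5240*(-58/(-59) - 19/455) = -5240*(-58*(-1/59) - 19*1/455) = -5240*(58/59 - 19/455) = -5240*25269/26845 = -26481912/5369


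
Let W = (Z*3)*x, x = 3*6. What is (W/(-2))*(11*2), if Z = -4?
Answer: 2376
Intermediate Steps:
x = 18
W = -216 (W = -4*3*18 = -12*18 = -216)
(W/(-2))*(11*2) = (-216/(-2))*(11*2) = -216*(-1/2)*22 = 108*22 = 2376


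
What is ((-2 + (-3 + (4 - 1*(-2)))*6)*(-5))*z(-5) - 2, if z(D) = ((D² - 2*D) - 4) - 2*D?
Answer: -3282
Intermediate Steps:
z(D) = -4 + D² - 4*D (z(D) = (-4 + D² - 2*D) - 2*D = -4 + D² - 4*D)
((-2 + (-3 + (4 - 1*(-2)))*6)*(-5))*z(-5) - 2 = ((-2 + (-3 + (4 - 1*(-2)))*6)*(-5))*(-4 + (-5)² - 4*(-5)) - 2 = ((-2 + (-3 + (4 + 2))*6)*(-5))*(-4 + 25 + 20) - 2 = ((-2 + (-3 + 6)*6)*(-5))*41 - 2 = ((-2 + 3*6)*(-5))*41 - 2 = ((-2 + 18)*(-5))*41 - 2 = (16*(-5))*41 - 2 = -80*41 - 2 = -3280 - 2 = -3282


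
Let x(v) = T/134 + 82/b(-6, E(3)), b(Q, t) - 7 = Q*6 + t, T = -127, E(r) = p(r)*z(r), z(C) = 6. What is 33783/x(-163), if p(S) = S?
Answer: -49796142/12385 ≈ -4020.7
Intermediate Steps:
E(r) = 6*r (E(r) = r*6 = 6*r)
b(Q, t) = 7 + t + 6*Q (b(Q, t) = 7 + (Q*6 + t) = 7 + (6*Q + t) = 7 + (t + 6*Q) = 7 + t + 6*Q)
x(v) = -12385/1474 (x(v) = -127/134 + 82/(7 + 6*3 + 6*(-6)) = -127*1/134 + 82/(7 + 18 - 36) = -127/134 + 82/(-11) = -127/134 + 82*(-1/11) = -127/134 - 82/11 = -12385/1474)
33783/x(-163) = 33783/(-12385/1474) = 33783*(-1474/12385) = -49796142/12385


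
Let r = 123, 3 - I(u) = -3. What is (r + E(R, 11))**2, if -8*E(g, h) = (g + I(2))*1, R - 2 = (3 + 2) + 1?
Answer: 235225/16 ≈ 14702.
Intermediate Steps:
R = 8 (R = 2 + ((3 + 2) + 1) = 2 + (5 + 1) = 2 + 6 = 8)
I(u) = 6 (I(u) = 3 - 1*(-3) = 3 + 3 = 6)
E(g, h) = -3/4 - g/8 (E(g, h) = -(g + 6)/8 = -(6 + g)/8 = -3/4 - g/8)
(r + E(R, 11))**2 = (123 + (-3/4 - 1/8*8))**2 = (123 + (-3/4 - 1))**2 = (123 - 7/4)**2 = (485/4)**2 = 235225/16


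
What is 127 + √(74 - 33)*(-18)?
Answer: 127 - 18*√41 ≈ 11.744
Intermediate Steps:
127 + √(74 - 33)*(-18) = 127 + √41*(-18) = 127 - 18*√41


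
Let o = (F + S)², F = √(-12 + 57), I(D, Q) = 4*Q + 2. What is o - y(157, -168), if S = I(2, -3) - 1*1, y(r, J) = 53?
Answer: 113 - 66*√5 ≈ -34.581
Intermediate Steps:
I(D, Q) = 2 + 4*Q
S = -11 (S = (2 + 4*(-3)) - 1*1 = (2 - 12) - 1 = -10 - 1 = -11)
F = 3*√5 (F = √45 = 3*√5 ≈ 6.7082)
o = (-11 + 3*√5)² (o = (3*√5 - 11)² = (-11 + 3*√5)² ≈ 18.420)
o - y(157, -168) = (166 - 66*√5) - 1*53 = (166 - 66*√5) - 53 = 113 - 66*√5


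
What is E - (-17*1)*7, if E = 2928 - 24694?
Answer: -21647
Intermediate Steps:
E = -21766
E - (-17*1)*7 = -21766 - (-17*1)*7 = -21766 - (-17)*7 = -21766 - 1*(-119) = -21766 + 119 = -21647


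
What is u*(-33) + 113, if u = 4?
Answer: -19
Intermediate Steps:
u*(-33) + 113 = 4*(-33) + 113 = -132 + 113 = -19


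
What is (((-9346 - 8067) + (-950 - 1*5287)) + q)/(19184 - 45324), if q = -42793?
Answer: 66443/26140 ≈ 2.5418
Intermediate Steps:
(((-9346 - 8067) + (-950 - 1*5287)) + q)/(19184 - 45324) = (((-9346 - 8067) + (-950 - 1*5287)) - 42793)/(19184 - 45324) = ((-17413 + (-950 - 5287)) - 42793)/(-26140) = ((-17413 - 6237) - 42793)*(-1/26140) = (-23650 - 42793)*(-1/26140) = -66443*(-1/26140) = 66443/26140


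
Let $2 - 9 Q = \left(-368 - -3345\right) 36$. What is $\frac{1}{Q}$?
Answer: $- \frac{9}{107170} \approx -8.3979 \cdot 10^{-5}$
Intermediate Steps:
$Q = - \frac{107170}{9}$ ($Q = \frac{2}{9} - \frac{\left(-368 - -3345\right) 36}{9} = \frac{2}{9} - \frac{\left(-368 + 3345\right) 36}{9} = \frac{2}{9} - \frac{2977 \cdot 36}{9} = \frac{2}{9} - 11908 = - \frac{107170}{9} \approx -11908.0$)
$\frac{1}{Q} = \frac{1}{- \frac{107170}{9}} = - \frac{9}{107170}$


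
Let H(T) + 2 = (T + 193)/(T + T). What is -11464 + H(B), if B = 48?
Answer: -1100495/96 ≈ -11463.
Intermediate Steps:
H(T) = -2 + (193 + T)/(2*T) (H(T) = -2 + (T + 193)/(T + T) = -2 + (193 + T)/((2*T)) = -2 + (193 + T)*(1/(2*T)) = -2 + (193 + T)/(2*T))
-11464 + H(B) = -11464 + (1/2)*(193 - 3*48)/48 = -11464 + (1/2)*(1/48)*(193 - 144) = -11464 + (1/2)*(1/48)*49 = -11464 + 49/96 = -1100495/96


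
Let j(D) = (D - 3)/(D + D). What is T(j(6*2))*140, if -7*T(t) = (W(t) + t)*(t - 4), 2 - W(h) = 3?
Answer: -725/16 ≈ -45.313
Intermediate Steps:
W(h) = -1 (W(h) = 2 - 1*3 = 2 - 3 = -1)
j(D) = (-3 + D)/(2*D) (j(D) = (-3 + D)/((2*D)) = (-3 + D)*(1/(2*D)) = (-3 + D)/(2*D))
T(t) = -(-1 + t)*(-4 + t)/7 (T(t) = -(-1 + t)*(t - 4)/7 = -(-1 + t)*(-4 + t)/7)
T(j(6*2))*140 = (-4/7 - (-3 + 6*2)²/576/7 + 5*((-3 + 6*2)/(2*((6*2))))/7)*140 = (-4/7 - (-3 + 12)²/576/7 + 5*((½)*(-3 + 12)/12)/7)*140 = (-4/7 - ((½)*(1/12)*9)²/7 + 5*((½)*(1/12)*9)/7)*140 = (-4/7 - (3/8)²/7 + (5/7)*(3/8))*140 = (-4/7 - ⅐*9/64 + 15/56)*140 = (-4/7 - 9/448 + 15/56)*140 = -145/448*140 = -725/16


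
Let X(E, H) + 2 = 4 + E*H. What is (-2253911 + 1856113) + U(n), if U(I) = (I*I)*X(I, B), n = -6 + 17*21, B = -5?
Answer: -216369151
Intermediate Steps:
X(E, H) = 2 + E*H (X(E, H) = -2 + (4 + E*H) = 2 + E*H)
n = 351 (n = -6 + 357 = 351)
U(I) = I²*(2 - 5*I) (U(I) = (I*I)*(2 + I*(-5)) = I²*(2 - 5*I))
(-2253911 + 1856113) + U(n) = (-2253911 + 1856113) + 351²*(2 - 5*351) = -397798 + 123201*(2 - 1755) = -397798 + 123201*(-1753) = -397798 - 215971353 = -216369151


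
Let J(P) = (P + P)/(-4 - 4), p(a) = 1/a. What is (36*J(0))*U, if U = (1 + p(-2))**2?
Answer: 0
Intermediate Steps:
U = 1/4 (U = (1 + 1/(-2))**2 = (1 - 1/2)**2 = (1/2)**2 = 1/4 ≈ 0.25000)
J(P) = -P/4 (J(P) = (2*P)/(-8) = (2*P)*(-1/8) = -P/4)
(36*J(0))*U = (36*(-1/4*0))*(1/4) = (36*0)*(1/4) = 0*(1/4) = 0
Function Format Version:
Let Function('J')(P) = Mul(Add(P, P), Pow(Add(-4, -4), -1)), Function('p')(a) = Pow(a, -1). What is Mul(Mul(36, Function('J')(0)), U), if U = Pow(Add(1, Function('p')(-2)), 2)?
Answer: 0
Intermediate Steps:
U = Rational(1, 4) (U = Pow(Add(1, Pow(-2, -1)), 2) = Pow(Add(1, Rational(-1, 2)), 2) = Pow(Rational(1, 2), 2) = Rational(1, 4) ≈ 0.25000)
Function('J')(P) = Mul(Rational(-1, 4), P) (Function('J')(P) = Mul(Mul(2, P), Pow(-8, -1)) = Mul(Mul(2, P), Rational(-1, 8)) = Mul(Rational(-1, 4), P))
Mul(Mul(36, Function('J')(0)), U) = Mul(Mul(36, Mul(Rational(-1, 4), 0)), Rational(1, 4)) = Mul(Mul(36, 0), Rational(1, 4)) = Mul(0, Rational(1, 4)) = 0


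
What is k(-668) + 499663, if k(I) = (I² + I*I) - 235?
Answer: 1391876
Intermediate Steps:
k(I) = -235 + 2*I² (k(I) = (I² + I²) - 235 = 2*I² - 235 = -235 + 2*I²)
k(-668) + 499663 = (-235 + 2*(-668)²) + 499663 = (-235 + 2*446224) + 499663 = (-235 + 892448) + 499663 = 892213 + 499663 = 1391876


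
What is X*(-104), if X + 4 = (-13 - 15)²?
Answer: -81120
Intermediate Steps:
X = 780 (X = -4 + (-13 - 15)² = -4 + (-28)² = -4 + 784 = 780)
X*(-104) = 780*(-104) = -81120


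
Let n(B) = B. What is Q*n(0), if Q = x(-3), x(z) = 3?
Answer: 0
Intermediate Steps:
Q = 3
Q*n(0) = 3*0 = 0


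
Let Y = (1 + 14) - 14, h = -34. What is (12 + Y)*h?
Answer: -442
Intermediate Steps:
Y = 1 (Y = 15 - 14 = 1)
(12 + Y)*h = (12 + 1)*(-34) = 13*(-34) = -442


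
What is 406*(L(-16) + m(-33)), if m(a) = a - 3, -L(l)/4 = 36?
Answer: -73080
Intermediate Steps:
L(l) = -144 (L(l) = -4*36 = -144)
m(a) = -3 + a
406*(L(-16) + m(-33)) = 406*(-144 + (-3 - 33)) = 406*(-144 - 36) = 406*(-180) = -73080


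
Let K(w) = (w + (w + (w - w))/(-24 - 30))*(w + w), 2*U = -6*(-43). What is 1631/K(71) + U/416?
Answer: 52784709/111143968 ≈ 0.47492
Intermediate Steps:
U = 129 (U = (-6*(-43))/2 = (1/2)*258 = 129)
K(w) = 53*w**2/27 (K(w) = (w + (w + 0)/(-54))*(2*w) = (w + w*(-1/54))*(2*w) = (w - w/54)*(2*w) = (53*w/54)*(2*w) = 53*w**2/27)
1631/K(71) + U/416 = 1631/(((53/27)*71**2)) + 129/416 = 1631/(((53/27)*5041)) + 129*(1/416) = 1631/(267173/27) + 129/416 = 1631*(27/267173) + 129/416 = 44037/267173 + 129/416 = 52784709/111143968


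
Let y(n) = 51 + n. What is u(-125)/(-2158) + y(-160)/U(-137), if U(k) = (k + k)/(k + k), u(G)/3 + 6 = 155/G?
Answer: -5880007/53950 ≈ -108.99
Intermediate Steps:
u(G) = -18 + 465/G (u(G) = -18 + 3*(155/G) = -18 + 465/G)
U(k) = 1 (U(k) = (2*k)/((2*k)) = (2*k)*(1/(2*k)) = 1)
u(-125)/(-2158) + y(-160)/U(-137) = (-18 + 465/(-125))/(-2158) + (51 - 160)/1 = (-18 + 465*(-1/125))*(-1/2158) - 109*1 = (-18 - 93/25)*(-1/2158) - 109 = -543/25*(-1/2158) - 109 = 543/53950 - 109 = -5880007/53950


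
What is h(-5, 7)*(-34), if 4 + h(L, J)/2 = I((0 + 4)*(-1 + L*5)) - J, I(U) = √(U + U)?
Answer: 748 - 272*I*√13 ≈ 748.0 - 980.71*I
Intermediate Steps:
I(U) = √2*√U (I(U) = √(2*U) = √2*√U)
h(L, J) = -8 - 2*J + 2*√2*√(-4 + 20*L) (h(L, J) = -8 + 2*(√2*√((0 + 4)*(-1 + L*5)) - J) = -8 + 2*(√2*√(4*(-1 + 5*L)) - J) = -8 + 2*(√2*√(-4 + 20*L) - J) = -8 + 2*(-J + √2*√(-4 + 20*L)) = -8 + (-2*J + 2*√2*√(-4 + 20*L)) = -8 - 2*J + 2*√2*√(-4 + 20*L))
h(-5, 7)*(-34) = (-8 - 2*7 + 4*√(-2 + 10*(-5)))*(-34) = (-8 - 14 + 4*√(-2 - 50))*(-34) = (-8 - 14 + 4*√(-52))*(-34) = (-8 - 14 + 4*(2*I*√13))*(-34) = (-8 - 14 + 8*I*√13)*(-34) = (-22 + 8*I*√13)*(-34) = 748 - 272*I*√13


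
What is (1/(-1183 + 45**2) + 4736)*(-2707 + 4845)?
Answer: 4262865197/421 ≈ 1.0126e+7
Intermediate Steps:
(1/(-1183 + 45**2) + 4736)*(-2707 + 4845) = (1/(-1183 + 2025) + 4736)*2138 = (1/842 + 4736)*2138 = (3987713/842)*2138 = 4262865197/421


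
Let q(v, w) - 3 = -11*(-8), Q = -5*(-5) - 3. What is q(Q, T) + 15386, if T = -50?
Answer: 15477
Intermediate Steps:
Q = 22 (Q = 25 - 3 = 22)
q(v, w) = 91 (q(v, w) = 3 - 11*(-8) = 3 + 88 = 91)
q(Q, T) + 15386 = 91 + 15386 = 15477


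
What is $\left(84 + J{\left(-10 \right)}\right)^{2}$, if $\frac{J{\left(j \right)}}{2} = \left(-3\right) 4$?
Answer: $3600$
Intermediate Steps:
$J{\left(j \right)} = -24$ ($J{\left(j \right)} = 2 \left(\left(-3\right) 4\right) = 2 \left(-12\right) = -24$)
$\left(84 + J{\left(-10 \right)}\right)^{2} = \left(84 - 24\right)^{2} = 60^{2} = 3600$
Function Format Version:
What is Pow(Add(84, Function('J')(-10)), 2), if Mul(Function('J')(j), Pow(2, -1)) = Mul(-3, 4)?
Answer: 3600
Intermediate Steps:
Function('J')(j) = -24 (Function('J')(j) = Mul(2, Mul(-3, 4)) = Mul(2, -12) = -24)
Pow(Add(84, Function('J')(-10)), 2) = Pow(Add(84, -24), 2) = Pow(60, 2) = 3600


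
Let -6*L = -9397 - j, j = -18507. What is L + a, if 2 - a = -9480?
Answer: 23891/3 ≈ 7963.7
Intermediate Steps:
L = -4555/3 (L = -(-9397 - 1*(-18507))/6 = -(-9397 + 18507)/6 = -1/6*9110 = -4555/3 ≈ -1518.3)
a = 9482 (a = 2 - 1*(-9480) = 2 + 9480 = 9482)
L + a = -4555/3 + 9482 = 23891/3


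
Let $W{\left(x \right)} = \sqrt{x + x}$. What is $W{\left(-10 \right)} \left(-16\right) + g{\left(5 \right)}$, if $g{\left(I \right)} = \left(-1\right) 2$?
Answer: $-2 - 32 i \sqrt{5} \approx -2.0 - 71.554 i$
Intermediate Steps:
$g{\left(I \right)} = -2$
$W{\left(x \right)} = \sqrt{2} \sqrt{x}$ ($W{\left(x \right)} = \sqrt{2 x} = \sqrt{2} \sqrt{x}$)
$W{\left(-10 \right)} \left(-16\right) + g{\left(5 \right)} = \sqrt{2} \sqrt{-10} \left(-16\right) - 2 = \sqrt{2} i \sqrt{10} \left(-16\right) - 2 = 2 i \sqrt{5} \left(-16\right) - 2 = - 32 i \sqrt{5} - 2 = -2 - 32 i \sqrt{5}$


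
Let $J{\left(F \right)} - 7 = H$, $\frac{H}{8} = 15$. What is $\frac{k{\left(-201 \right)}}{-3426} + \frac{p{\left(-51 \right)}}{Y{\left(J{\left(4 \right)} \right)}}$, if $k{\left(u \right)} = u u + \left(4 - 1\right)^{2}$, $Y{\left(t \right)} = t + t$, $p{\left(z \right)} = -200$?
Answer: $- \frac{912445}{72517} \approx -12.583$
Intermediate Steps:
$H = 120$ ($H = 8 \cdot 15 = 120$)
$J{\left(F \right)} = 127$ ($J{\left(F \right)} = 7 + 120 = 127$)
$Y{\left(t \right)} = 2 t$
$k{\left(u \right)} = 9 + u^{2}$ ($k{\left(u \right)} = u^{2} + 3^{2} = u^{2} + 9 = 9 + u^{2}$)
$\frac{k{\left(-201 \right)}}{-3426} + \frac{p{\left(-51 \right)}}{Y{\left(J{\left(4 \right)} \right)}} = \frac{9 + \left(-201\right)^{2}}{-3426} - \frac{200}{2 \cdot 127} = \left(9 + 40401\right) \left(- \frac{1}{3426}\right) - \frac{200}{254} = 40410 \left(- \frac{1}{3426}\right) - \frac{100}{127} = - \frac{6735}{571} - \frac{100}{127} = - \frac{912445}{72517}$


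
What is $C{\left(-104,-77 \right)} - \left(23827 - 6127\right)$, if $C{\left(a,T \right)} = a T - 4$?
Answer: $-9696$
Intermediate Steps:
$C{\left(a,T \right)} = -4 + T a$ ($C{\left(a,T \right)} = T a - 4 = -4 + T a$)
$C{\left(-104,-77 \right)} - \left(23827 - 6127\right) = \left(-4 - -8008\right) - \left(23827 - 6127\right) = \left(-4 + 8008\right) - \left(23827 - 6127\right) = 8004 - 17700 = -9696$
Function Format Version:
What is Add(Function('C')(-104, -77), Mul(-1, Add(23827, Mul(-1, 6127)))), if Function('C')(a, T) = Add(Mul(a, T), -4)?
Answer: -9696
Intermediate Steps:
Function('C')(a, T) = Add(-4, Mul(T, a)) (Function('C')(a, T) = Add(Mul(T, a), -4) = Add(-4, Mul(T, a)))
Add(Function('C')(-104, -77), Mul(-1, Add(23827, Mul(-1, 6127)))) = Add(Add(-4, Mul(-77, -104)), Mul(-1, Add(23827, Mul(-1, 6127)))) = Add(Add(-4, 8008), Mul(-1, Add(23827, -6127))) = Add(8004, Mul(-1, 17700)) = Add(8004, -17700) = -9696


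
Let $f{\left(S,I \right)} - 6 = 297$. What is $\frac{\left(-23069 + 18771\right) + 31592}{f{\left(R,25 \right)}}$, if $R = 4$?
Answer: $\frac{9098}{101} \approx 90.079$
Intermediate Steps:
$f{\left(S,I \right)} = 303$ ($f{\left(S,I \right)} = 6 + 297 = 303$)
$\frac{\left(-23069 + 18771\right) + 31592}{f{\left(R,25 \right)}} = \frac{\left(-23069 + 18771\right) + 31592}{303} = \left(-4298 + 31592\right) \frac{1}{303} = 27294 \cdot \frac{1}{303} = \frac{9098}{101}$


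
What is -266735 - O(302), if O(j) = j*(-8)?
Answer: -264319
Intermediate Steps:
O(j) = -8*j
-266735 - O(302) = -266735 - (-8)*302 = -266735 - 1*(-2416) = -266735 + 2416 = -264319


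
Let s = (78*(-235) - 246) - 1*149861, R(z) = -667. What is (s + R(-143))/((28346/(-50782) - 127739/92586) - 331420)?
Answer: 397538328811104/779123635821247 ≈ 0.51024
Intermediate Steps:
s = -168437 (s = (-18330 - 246) - 149861 = -18576 - 149861 = -168437)
(s + R(-143))/((28346/(-50782) - 127739/92586) - 331420) = (-168437 - 667)/((28346/(-50782) - 127739/92586) - 331420) = -169104/((28346*(-1/50782) - 127739*1/92586) - 331420) = -169104/((-14173/25391 - 127739/92586) - 331420) = -169104/(-4555642327/2350851126 - 331420) = -169104/(-779123635821247/2350851126) = -169104*(-2350851126/779123635821247) = 397538328811104/779123635821247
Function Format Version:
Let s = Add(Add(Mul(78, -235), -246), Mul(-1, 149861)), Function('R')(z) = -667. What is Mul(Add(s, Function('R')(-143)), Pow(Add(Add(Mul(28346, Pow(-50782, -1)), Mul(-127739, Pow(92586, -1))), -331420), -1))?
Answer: Rational(397538328811104, 779123635821247) ≈ 0.51024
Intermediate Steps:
s = -168437 (s = Add(Add(-18330, -246), -149861) = Add(-18576, -149861) = -168437)
Mul(Add(s, Function('R')(-143)), Pow(Add(Add(Mul(28346, Pow(-50782, -1)), Mul(-127739, Pow(92586, -1))), -331420), -1)) = Mul(Add(-168437, -667), Pow(Add(Add(Mul(28346, Pow(-50782, -1)), Mul(-127739, Pow(92586, -1))), -331420), -1)) = Mul(-169104, Pow(Add(Add(Mul(28346, Rational(-1, 50782)), Mul(-127739, Rational(1, 92586))), -331420), -1)) = Mul(-169104, Pow(Add(Add(Rational(-14173, 25391), Rational(-127739, 92586)), -331420), -1)) = Mul(-169104, Pow(Add(Rational(-4555642327, 2350851126), -331420), -1)) = Mul(-169104, Pow(Rational(-779123635821247, 2350851126), -1)) = Mul(-169104, Rational(-2350851126, 779123635821247)) = Rational(397538328811104, 779123635821247)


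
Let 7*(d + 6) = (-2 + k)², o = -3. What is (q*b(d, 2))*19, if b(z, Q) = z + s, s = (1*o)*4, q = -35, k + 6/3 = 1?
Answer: 11115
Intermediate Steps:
k = -1 (k = -2 + 1 = -1)
s = -12 (s = (1*(-3))*4 = -3*4 = -12)
d = -33/7 (d = -6 + (-2 - 1)²/7 = -6 + (⅐)*(-3)² = -6 + (⅐)*9 = -6 + 9/7 = -33/7 ≈ -4.7143)
b(z, Q) = -12 + z (b(z, Q) = z - 12 = -12 + z)
(q*b(d, 2))*19 = -35*(-12 - 33/7)*19 = -35*(-117/7)*19 = 585*19 = 11115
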